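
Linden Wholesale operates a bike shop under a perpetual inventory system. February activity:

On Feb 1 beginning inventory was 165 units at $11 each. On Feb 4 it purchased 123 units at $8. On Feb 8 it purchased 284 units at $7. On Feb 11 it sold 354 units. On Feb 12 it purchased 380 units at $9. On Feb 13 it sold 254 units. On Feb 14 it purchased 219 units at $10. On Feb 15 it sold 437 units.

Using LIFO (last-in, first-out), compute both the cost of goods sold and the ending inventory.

COGS = $9,011; ending inventory = $1,386

Feb 11, 354 sold [LIFO — newest first]: 284 @ $7 + 70 @ $8 = $2,548
Feb 13, 254 sold [LIFO — newest first]: 254 @ $9 = $2,286
Feb 15, 437 sold [LIFO — newest first]: 219 @ $10 + 126 @ $9 + 53 @ $8 + 39 @ $11 = $4,177
Total COGS = $2,548 + $2,286 + $4,177 = $9,011
Ending inventory: 126 @ $11 = $1,386
Check: goods available $10,397 = COGS $9,011 + ending $1,386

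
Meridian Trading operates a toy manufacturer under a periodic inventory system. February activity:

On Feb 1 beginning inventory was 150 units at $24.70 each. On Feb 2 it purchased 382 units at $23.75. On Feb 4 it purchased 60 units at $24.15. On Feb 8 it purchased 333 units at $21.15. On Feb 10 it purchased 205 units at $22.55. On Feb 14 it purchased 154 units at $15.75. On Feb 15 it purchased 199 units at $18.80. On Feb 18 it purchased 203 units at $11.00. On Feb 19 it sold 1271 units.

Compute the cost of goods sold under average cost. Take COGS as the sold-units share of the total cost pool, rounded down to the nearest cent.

COGS = $25,851.12

Feb 19, sell 1271: 1271/1686 × $34,291.90 → $25,851.12
Ending inventory (cost pool remaining) = $8,440.78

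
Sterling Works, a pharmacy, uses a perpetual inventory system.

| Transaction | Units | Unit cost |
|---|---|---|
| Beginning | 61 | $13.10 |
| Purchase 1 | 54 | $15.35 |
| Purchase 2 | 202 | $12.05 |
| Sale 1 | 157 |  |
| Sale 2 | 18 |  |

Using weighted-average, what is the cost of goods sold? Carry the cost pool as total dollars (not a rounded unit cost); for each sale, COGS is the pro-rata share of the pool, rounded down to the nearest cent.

After Beginning: 61 on hand, pool $799.10 (≈ $13.1000 each)
After Purchase 1: 115 on hand, pool $1,628.00 (≈ $14.1565 each)
After Purchase 2: 317 on hand, pool $4,062.10 (≈ $12.8142 each)
Sale 1, sell 157: 157/317 × $4,062.10 → $2,011.82
Sale 2, sell 18: 18/160 × $2,050.28 → $230.65
Total COGS = $2,011.82 + $230.65 = $2,242.47
Ending inventory (cost pool remaining) = $1,819.63

COGS = $2,242.47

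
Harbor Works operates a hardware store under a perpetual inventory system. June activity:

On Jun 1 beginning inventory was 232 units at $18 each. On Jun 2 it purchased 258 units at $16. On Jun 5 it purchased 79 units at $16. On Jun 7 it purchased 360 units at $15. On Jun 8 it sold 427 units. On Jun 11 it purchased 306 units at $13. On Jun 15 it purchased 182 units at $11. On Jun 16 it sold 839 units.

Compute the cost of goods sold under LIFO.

Jun 8, 427 sold [LIFO — newest first]: 360 @ $15 + 67 @ $16 = $6,472
Jun 16, 839 sold [LIFO — newest first]: 182 @ $11 + 306 @ $13 + 12 @ $16 + 258 @ $16 + 81 @ $18 = $11,758
Total COGS = $6,472 + $11,758 = $18,230
Ending inventory: 151 @ $18 = $2,718

COGS = $18,230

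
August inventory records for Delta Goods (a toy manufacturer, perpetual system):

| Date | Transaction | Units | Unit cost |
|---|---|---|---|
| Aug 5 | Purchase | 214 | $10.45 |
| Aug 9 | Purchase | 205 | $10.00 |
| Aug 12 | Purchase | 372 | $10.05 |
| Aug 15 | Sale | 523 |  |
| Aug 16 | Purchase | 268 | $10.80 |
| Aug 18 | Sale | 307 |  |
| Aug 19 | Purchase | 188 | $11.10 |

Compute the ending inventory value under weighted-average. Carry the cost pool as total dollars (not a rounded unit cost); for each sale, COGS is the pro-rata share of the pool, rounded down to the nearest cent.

After Aug 5: 214 on hand, pool $2,236.30 (≈ $10.4500 each)
After Aug 9: 419 on hand, pool $4,286.30 (≈ $10.2298 each)
After Aug 12: 791 on hand, pool $8,024.90 (≈ $10.1453 each)
Aug 15, sell 523: 523/791 × $8,024.90 → $5,305.97
After Aug 16: 536 on hand, pool $5,613.33 (≈ $10.4726 each)
Aug 18, sell 307: 307/536 × $5,613.33 → $3,215.09
After Aug 19: 417 on hand, pool $4,485.04 (≈ $10.7555 each)
Total COGS = $5,305.97 + $3,215.09 = $8,521.06
Ending inventory (cost pool remaining) = $4,485.04

Ending inventory = $4,485.04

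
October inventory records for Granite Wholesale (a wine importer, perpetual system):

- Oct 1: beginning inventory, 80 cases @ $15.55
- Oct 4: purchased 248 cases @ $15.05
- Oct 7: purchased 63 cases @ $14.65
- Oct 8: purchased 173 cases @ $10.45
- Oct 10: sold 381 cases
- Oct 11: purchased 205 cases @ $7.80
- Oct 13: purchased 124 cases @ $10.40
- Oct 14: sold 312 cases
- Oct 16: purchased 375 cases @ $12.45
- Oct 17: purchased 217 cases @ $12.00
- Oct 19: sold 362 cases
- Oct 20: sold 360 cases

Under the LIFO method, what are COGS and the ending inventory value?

Oct 10, 381 sold [LIFO — newest first]: 173 @ $10.45 + 63 @ $14.65 + 145 @ $15.05 = $4,913.05
Oct 14, 312 sold [LIFO — newest first]: 124 @ $10.40 + 188 @ $7.80 = $2,756.00
Oct 19, 362 sold [LIFO — newest first]: 217 @ $12.00 + 145 @ $12.45 = $4,409.25
Oct 20, 360 sold [LIFO — newest first]: 230 @ $12.45 + 17 @ $7.80 + 103 @ $15.05 + 10 @ $15.55 = $4,701.75
Total COGS = $4,913.05 + $2,756.00 + $4,409.25 + $4,701.75 = $16,780.05
Ending inventory: 70 @ $15.55 = $1,088.50
Check: goods available $17,868.55 = COGS $16,780.05 + ending $1,088.50

COGS = $16,780.05; ending inventory = $1,088.50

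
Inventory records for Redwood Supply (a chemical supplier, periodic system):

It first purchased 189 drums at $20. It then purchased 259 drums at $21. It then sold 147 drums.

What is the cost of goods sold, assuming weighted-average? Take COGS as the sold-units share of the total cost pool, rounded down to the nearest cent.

COGS = $3,024.98

Sale 1, sell 147: 147/448 × $9,219.00 → $3,024.98
Ending inventory (cost pool remaining) = $6,194.02
Check: goods available $9,219.00 = COGS $3,024.98 + ending $6,194.02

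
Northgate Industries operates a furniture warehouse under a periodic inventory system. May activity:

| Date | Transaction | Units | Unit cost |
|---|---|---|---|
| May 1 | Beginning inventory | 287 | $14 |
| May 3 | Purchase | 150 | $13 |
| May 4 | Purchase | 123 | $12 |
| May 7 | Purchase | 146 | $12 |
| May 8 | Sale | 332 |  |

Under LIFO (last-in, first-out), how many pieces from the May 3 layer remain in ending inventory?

87

May 8, 332 sold [LIFO — newest first]: 146 @ $12 + 123 @ $12 + 63 @ $13 = $4,047
Ending inventory: 287 @ $14 + 87 @ $13 = $5,149
Check: goods available $9,196 = COGS $4,047 + ending $5,149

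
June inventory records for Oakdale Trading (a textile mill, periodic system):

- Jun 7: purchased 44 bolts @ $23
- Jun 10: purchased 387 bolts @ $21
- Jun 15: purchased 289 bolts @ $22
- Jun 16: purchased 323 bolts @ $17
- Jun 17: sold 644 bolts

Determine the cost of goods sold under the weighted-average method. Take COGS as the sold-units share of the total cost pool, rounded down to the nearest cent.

COGS = $12,959.03

Jun 17, sell 644: 644/1043 × $20,988.00 → $12,959.03
Ending inventory (cost pool remaining) = $8,028.97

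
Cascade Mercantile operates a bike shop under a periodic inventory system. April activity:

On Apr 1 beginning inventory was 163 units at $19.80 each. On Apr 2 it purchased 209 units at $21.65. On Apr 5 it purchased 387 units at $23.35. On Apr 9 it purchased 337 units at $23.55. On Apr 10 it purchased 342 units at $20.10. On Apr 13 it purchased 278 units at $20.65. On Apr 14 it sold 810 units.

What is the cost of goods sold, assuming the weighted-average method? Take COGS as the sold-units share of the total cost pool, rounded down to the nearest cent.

COGS = $17,625.50

Apr 14, sell 810: 810/1716 × $37,339.95 → $17,625.50
Ending inventory (cost pool remaining) = $19,714.45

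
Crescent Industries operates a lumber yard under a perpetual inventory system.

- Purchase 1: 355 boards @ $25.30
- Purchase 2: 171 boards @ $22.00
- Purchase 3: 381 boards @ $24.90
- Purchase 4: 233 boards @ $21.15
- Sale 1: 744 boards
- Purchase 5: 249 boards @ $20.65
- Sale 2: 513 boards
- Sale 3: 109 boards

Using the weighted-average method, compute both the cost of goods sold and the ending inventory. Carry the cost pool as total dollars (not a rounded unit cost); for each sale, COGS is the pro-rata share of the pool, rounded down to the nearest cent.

COGS = $31,780.44; ending inventory = $519.76

After Purchase 1: 355 on hand, pool $8,981.50 (≈ $25.3000 each)
After Purchase 2: 526 on hand, pool $12,743.50 (≈ $24.2272 each)
After Purchase 3: 907 on hand, pool $22,230.40 (≈ $24.5098 each)
After Purchase 4: 1140 on hand, pool $27,158.35 (≈ $23.8231 each)
Sale 1, sell 744: 744/1140 × $27,158.35 → $17,724.39
After Purchase 5: 645 on hand, pool $14,575.81 (≈ $22.5982 each)
Sale 2, sell 513: 513/645 × $14,575.81 → $11,592.85
Sale 3, sell 109: 109/132 × $2,982.96 → $2,463.20
Total COGS = $17,724.39 + $11,592.85 + $2,463.20 = $31,780.44
Ending inventory (cost pool remaining) = $519.76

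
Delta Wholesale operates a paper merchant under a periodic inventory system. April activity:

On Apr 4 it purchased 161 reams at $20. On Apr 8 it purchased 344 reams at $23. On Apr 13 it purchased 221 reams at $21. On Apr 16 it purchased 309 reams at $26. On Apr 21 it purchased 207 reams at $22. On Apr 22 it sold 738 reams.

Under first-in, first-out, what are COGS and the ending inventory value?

Apr 22, 738 sold [FIFO — oldest first]: 161 @ $20 + 344 @ $23 + 221 @ $21 + 12 @ $26 = $16,085
Ending inventory: 297 @ $26 + 207 @ $22 = $12,276

COGS = $16,085; ending inventory = $12,276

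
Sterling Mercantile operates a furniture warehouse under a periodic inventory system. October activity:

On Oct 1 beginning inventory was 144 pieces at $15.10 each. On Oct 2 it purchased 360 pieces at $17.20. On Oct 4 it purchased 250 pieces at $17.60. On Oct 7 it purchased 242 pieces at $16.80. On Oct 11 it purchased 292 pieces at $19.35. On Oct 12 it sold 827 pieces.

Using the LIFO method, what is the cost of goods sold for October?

COGS = $14,855.40

Oct 12, 827 sold [LIFO — newest first]: 292 @ $19.35 + 242 @ $16.80 + 250 @ $17.60 + 43 @ $17.20 = $14,855.40
Ending inventory: 144 @ $15.10 + 317 @ $17.20 = $7,626.80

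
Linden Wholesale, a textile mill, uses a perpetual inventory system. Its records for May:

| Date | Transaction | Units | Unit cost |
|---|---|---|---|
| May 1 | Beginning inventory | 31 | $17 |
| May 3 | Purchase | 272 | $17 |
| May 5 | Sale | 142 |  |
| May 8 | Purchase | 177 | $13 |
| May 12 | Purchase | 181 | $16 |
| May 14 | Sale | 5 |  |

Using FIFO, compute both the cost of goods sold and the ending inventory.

COGS = $2,499; ending inventory = $7,849

May 5, 142 sold [FIFO — oldest first]: 31 @ $17 + 111 @ $17 = $2,414
May 14, 5 sold [FIFO — oldest first]: 5 @ $17 = $85
Total COGS = $2,414 + $85 = $2,499
Ending inventory: 156 @ $17 + 177 @ $13 + 181 @ $16 = $7,849
Check: goods available $10,348 = COGS $2,499 + ending $7,849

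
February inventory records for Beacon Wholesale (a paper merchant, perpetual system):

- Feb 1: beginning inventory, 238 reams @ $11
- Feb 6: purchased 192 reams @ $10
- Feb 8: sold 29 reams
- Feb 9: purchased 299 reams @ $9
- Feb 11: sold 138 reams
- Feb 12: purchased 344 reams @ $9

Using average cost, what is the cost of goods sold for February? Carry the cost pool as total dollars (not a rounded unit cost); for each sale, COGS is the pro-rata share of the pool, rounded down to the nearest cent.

After Feb 1: 238 on hand, pool $2,618.00 (≈ $11.0000 each)
After Feb 6: 430 on hand, pool $4,538.00 (≈ $10.5535 each)
Feb 8, sell 29: 29/430 × $4,538.00 → $306.05
After Feb 9: 700 on hand, pool $6,922.95 (≈ $9.8899 each)
Feb 11, sell 138: 138/700 × $6,922.95 → $1,364.81
After Feb 12: 906 on hand, pool $8,654.14 (≈ $9.5520 each)
Total COGS = $306.05 + $1,364.81 = $1,670.86
Ending inventory (cost pool remaining) = $8,654.14
Check: goods available $10,325.00 = COGS $1,670.86 + ending $8,654.14

COGS = $1,670.86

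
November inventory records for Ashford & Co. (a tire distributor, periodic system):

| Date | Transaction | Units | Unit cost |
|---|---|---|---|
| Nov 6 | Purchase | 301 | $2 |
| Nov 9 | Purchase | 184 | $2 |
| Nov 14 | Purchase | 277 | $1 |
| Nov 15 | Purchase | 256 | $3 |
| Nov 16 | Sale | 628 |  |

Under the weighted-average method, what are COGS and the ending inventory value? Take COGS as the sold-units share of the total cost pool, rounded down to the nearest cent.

COGS = $1,243.04; ending inventory = $771.96

Nov 16, sell 628: 628/1018 × $2,015.00 → $1,243.04
Ending inventory (cost pool remaining) = $771.96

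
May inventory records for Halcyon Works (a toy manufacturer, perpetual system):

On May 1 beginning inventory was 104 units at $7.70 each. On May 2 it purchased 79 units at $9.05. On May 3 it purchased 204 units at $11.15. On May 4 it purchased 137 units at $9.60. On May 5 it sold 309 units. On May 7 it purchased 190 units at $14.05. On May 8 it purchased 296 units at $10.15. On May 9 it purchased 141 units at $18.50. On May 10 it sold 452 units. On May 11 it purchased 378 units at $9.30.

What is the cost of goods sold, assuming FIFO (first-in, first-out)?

May 5, 309 sold [FIFO — oldest first]: 104 @ $7.70 + 79 @ $9.05 + 126 @ $11.15 = $2,920.65
May 10, 452 sold [FIFO — oldest first]: 78 @ $11.15 + 137 @ $9.60 + 190 @ $14.05 + 47 @ $10.15 = $5,331.45
Total COGS = $2,920.65 + $5,331.45 = $8,252.10
Ending inventory: 249 @ $10.15 + 141 @ $18.50 + 378 @ $9.30 = $8,651.25

COGS = $8,252.10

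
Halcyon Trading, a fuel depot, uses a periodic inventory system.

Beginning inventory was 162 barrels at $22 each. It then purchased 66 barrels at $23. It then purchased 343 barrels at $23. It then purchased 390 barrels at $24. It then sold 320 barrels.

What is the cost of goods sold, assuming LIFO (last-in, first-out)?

COGS = $7,680

Sale 1 (320) [LIFO — newest first]: 320 @ $24 = $7,680
Ending inventory: 162 @ $22 + 66 @ $23 + 343 @ $23 + 70 @ $24 = $14,651
Check: goods available $22,331 = COGS $7,680 + ending $14,651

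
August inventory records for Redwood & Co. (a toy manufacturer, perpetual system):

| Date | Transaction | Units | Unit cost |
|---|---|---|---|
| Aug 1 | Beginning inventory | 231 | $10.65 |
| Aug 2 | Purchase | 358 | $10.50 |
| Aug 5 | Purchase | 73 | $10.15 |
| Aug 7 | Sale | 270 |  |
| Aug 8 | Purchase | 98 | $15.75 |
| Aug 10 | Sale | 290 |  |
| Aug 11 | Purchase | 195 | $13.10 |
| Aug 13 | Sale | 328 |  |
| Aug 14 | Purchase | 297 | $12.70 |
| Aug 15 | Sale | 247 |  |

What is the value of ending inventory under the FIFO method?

Ending inventory = $1,485.90

Aug 7, 270 sold [FIFO — oldest first]: 231 @ $10.65 + 39 @ $10.50 = $2,869.65
Aug 10, 290 sold [FIFO — oldest first]: 290 @ $10.50 = $3,045.00
Aug 13, 328 sold [FIFO — oldest first]: 29 @ $10.50 + 73 @ $10.15 + 98 @ $15.75 + 128 @ $13.10 = $4,265.75
Aug 15, 247 sold [FIFO — oldest first]: 67 @ $13.10 + 180 @ $12.70 = $3,163.70
Total COGS = $2,869.65 + $3,045.00 + $4,265.75 + $3,163.70 = $13,344.10
Ending inventory: 117 @ $12.70 = $1,485.90
Check: goods available $14,830.00 = COGS $13,344.10 + ending $1,485.90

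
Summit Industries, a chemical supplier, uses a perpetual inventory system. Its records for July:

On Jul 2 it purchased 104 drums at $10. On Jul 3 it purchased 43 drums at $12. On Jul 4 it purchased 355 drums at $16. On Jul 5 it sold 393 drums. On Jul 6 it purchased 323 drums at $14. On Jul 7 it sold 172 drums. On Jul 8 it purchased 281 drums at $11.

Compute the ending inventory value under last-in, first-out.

Jul 5, 393 sold [LIFO — newest first]: 355 @ $16 + 38 @ $12 = $6,136
Jul 7, 172 sold [LIFO — newest first]: 172 @ $14 = $2,408
Total COGS = $6,136 + $2,408 = $8,544
Ending inventory: 104 @ $10 + 5 @ $12 + 151 @ $14 + 281 @ $11 = $6,305

Ending inventory = $6,305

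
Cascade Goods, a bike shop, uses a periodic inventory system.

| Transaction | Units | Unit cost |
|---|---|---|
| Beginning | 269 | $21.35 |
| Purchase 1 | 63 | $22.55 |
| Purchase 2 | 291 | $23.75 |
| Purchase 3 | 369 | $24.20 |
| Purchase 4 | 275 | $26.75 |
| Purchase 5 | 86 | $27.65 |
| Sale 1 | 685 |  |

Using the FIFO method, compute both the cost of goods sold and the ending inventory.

COGS = $15,575.45; ending inventory = $17,163.55

Sale 1 (685) [FIFO — oldest first]: 269 @ $21.35 + 63 @ $22.55 + 291 @ $23.75 + 62 @ $24.20 = $15,575.45
Ending inventory: 307 @ $24.20 + 275 @ $26.75 + 86 @ $27.65 = $17,163.55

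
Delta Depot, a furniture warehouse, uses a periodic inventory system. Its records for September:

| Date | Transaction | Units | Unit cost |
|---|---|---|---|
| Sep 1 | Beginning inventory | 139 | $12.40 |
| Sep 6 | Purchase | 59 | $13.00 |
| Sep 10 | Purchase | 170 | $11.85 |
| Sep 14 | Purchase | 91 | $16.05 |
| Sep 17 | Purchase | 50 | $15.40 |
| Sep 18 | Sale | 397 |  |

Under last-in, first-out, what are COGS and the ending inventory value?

Sep 18, 397 sold [LIFO — newest first]: 50 @ $15.40 + 91 @ $16.05 + 170 @ $11.85 + 59 @ $13.00 + 27 @ $12.40 = $5,346.85
Ending inventory: 112 @ $12.40 = $1,388.80
Check: goods available $6,735.65 = COGS $5,346.85 + ending $1,388.80

COGS = $5,346.85; ending inventory = $1,388.80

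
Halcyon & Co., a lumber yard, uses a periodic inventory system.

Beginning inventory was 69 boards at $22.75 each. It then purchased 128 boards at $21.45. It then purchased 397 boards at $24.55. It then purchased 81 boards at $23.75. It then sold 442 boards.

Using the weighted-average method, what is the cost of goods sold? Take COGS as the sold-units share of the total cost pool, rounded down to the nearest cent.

COGS = $10,467.50

Sale 1, sell 442: 442/675 × $15,985.45 → $10,467.50
Ending inventory (cost pool remaining) = $5,517.95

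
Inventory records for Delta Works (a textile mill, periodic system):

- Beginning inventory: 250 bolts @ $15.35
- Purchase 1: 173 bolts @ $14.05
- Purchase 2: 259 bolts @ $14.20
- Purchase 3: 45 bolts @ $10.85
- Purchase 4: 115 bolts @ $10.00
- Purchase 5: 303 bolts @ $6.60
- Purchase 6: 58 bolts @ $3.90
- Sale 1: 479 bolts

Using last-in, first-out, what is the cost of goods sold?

COGS = $3,408.55

Sale 1 (479) [LIFO — newest first]: 58 @ $3.90 + 303 @ $6.60 + 115 @ $10.00 + 3 @ $10.85 = $3,408.55
Ending inventory: 250 @ $15.35 + 173 @ $14.05 + 259 @ $14.20 + 42 @ $10.85 = $10,401.65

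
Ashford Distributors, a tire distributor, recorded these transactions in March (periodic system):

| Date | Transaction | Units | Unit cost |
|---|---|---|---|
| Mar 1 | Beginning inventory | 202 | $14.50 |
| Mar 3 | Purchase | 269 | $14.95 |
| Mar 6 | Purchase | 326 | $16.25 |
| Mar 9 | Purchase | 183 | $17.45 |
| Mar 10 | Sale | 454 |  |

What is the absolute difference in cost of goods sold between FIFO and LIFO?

FIFO COGS: 202 @ $14.50 + 252 @ $14.95 = $6,696.40
LIFO COGS: 183 @ $17.45 + 271 @ $16.25 = $7,597.10
Difference = |$6,696.40 − $7,597.10| = $900.70

$900.70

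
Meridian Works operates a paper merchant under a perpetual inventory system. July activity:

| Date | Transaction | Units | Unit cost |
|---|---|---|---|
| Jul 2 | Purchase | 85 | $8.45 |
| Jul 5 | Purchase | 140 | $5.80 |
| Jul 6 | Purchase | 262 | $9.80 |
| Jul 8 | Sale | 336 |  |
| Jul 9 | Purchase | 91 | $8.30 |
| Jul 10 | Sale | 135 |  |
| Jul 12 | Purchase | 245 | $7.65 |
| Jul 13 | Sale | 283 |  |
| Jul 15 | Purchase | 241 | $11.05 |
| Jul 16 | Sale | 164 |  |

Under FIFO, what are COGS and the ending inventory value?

COGS = $7,777.15; ending inventory = $1,613.30

Jul 8, 336 sold [FIFO — oldest first]: 85 @ $8.45 + 140 @ $5.80 + 111 @ $9.80 = $2,618.05
Jul 10, 135 sold [FIFO — oldest first]: 135 @ $9.80 = $1,323.00
Jul 13, 283 sold [FIFO — oldest first]: 16 @ $9.80 + 91 @ $8.30 + 176 @ $7.65 = $2,258.50
Jul 16, 164 sold [FIFO — oldest first]: 69 @ $7.65 + 95 @ $11.05 = $1,577.60
Total COGS = $2,618.05 + $1,323.00 + $2,258.50 + $1,577.60 = $7,777.15
Ending inventory: 146 @ $11.05 = $1,613.30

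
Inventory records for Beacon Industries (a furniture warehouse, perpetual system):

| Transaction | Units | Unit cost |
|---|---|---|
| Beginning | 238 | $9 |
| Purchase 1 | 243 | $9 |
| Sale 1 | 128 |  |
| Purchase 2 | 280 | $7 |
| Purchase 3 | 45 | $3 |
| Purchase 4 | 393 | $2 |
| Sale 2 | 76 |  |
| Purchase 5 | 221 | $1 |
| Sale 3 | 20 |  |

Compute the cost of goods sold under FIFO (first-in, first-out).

Sale 1 (128) [FIFO — oldest first]: 128 @ $9 = $1,152
Sale 2 (76) [FIFO — oldest first]: 76 @ $9 = $684
Sale 3 (20) [FIFO — oldest first]: 20 @ $9 = $180
Total COGS = $1,152 + $684 + $180 = $2,016
Ending inventory: 14 @ $9 + 243 @ $9 + 280 @ $7 + 45 @ $3 + 393 @ $2 + 221 @ $1 = $5,415

COGS = $2,016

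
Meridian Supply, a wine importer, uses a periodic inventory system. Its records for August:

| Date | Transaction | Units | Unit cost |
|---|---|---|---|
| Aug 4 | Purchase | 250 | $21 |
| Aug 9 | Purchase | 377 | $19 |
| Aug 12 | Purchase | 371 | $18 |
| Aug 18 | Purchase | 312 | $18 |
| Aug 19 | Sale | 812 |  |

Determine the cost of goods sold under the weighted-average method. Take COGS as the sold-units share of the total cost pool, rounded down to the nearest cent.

Aug 19, sell 812: 812/1310 × $24,707.00 → $15,314.56
Ending inventory (cost pool remaining) = $9,392.44
Check: goods available $24,707.00 = COGS $15,314.56 + ending $9,392.44

COGS = $15,314.56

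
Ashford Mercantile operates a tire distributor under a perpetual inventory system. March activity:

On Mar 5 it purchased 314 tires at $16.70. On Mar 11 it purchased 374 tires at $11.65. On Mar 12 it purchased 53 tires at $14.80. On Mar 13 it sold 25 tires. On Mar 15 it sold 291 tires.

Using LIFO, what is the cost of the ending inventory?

Mar 13, 25 sold [LIFO — newest first]: 25 @ $14.80 = $370.00
Mar 15, 291 sold [LIFO — newest first]: 28 @ $14.80 + 263 @ $11.65 = $3,478.35
Total COGS = $370.00 + $3,478.35 = $3,848.35
Ending inventory: 314 @ $16.70 + 111 @ $11.65 = $6,536.95
Check: goods available $10,385.30 = COGS $3,848.35 + ending $6,536.95

Ending inventory = $6,536.95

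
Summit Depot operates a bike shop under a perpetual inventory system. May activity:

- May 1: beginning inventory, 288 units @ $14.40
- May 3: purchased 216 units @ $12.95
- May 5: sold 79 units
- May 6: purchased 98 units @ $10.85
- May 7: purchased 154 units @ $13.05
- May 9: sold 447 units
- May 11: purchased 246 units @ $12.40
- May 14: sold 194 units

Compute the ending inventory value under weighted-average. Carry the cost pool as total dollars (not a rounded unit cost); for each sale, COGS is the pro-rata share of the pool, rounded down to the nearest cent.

Ending inventory = $3,604.31

After May 1: 288 on hand, pool $4,147.20 (≈ $14.4000 each)
After May 3: 504 on hand, pool $6,944.40 (≈ $13.7786 each)
May 5, sell 79: 79/504 × $6,944.40 → $1,088.50
After May 6: 523 on hand, pool $6,919.20 (≈ $13.2298 each)
After May 7: 677 on hand, pool $8,928.90 (≈ $13.1889 each)
May 9, sell 447: 447/677 × $8,928.90 → $5,895.44
After May 11: 476 on hand, pool $6,083.86 (≈ $12.7812 each)
May 14, sell 194: 194/476 × $6,083.86 → $2,479.55
Total COGS = $1,088.50 + $5,895.44 + $2,479.55 = $9,463.49
Ending inventory (cost pool remaining) = $3,604.31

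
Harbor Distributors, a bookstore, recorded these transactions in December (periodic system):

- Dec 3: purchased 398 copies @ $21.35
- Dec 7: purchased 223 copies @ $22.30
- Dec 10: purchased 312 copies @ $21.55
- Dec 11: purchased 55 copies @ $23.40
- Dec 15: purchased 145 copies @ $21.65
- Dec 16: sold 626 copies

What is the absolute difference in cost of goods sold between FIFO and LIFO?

FIFO COGS: 398 @ $21.35 + 223 @ $22.30 + 5 @ $21.55 = $13,577.95
LIFO COGS: 145 @ $21.65 + 55 @ $23.40 + 312 @ $21.55 + 114 @ $22.30 = $13,692.05
Difference = |$13,577.95 − $13,692.05| = $114.10

$114.10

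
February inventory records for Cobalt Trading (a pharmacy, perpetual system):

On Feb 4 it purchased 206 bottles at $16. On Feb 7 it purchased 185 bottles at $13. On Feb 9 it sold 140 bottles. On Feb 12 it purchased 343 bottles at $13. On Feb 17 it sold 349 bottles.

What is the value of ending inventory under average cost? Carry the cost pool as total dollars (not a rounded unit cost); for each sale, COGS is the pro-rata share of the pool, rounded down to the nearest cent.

After Feb 4: 206 on hand, pool $3,296.00 (≈ $16.0000 each)
After Feb 7: 391 on hand, pool $5,701.00 (≈ $14.5806 each)
Feb 9, sell 140: 140/391 × $5,701.00 → $2,041.27
After Feb 12: 594 on hand, pool $8,118.73 (≈ $13.6679 each)
Feb 17, sell 349: 349/594 × $8,118.73 → $4,770.09
Total COGS = $2,041.27 + $4,770.09 = $6,811.36
Ending inventory (cost pool remaining) = $3,348.64
Check: goods available $10,160.00 = COGS $6,811.36 + ending $3,348.64

Ending inventory = $3,348.64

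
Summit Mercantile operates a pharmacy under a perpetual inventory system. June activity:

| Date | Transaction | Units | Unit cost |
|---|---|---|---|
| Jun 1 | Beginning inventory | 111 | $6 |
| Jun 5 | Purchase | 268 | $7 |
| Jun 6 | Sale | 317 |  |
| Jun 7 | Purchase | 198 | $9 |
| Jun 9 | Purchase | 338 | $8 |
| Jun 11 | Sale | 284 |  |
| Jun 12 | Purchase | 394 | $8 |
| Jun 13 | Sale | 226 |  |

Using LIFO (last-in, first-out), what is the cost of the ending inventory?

Jun 6, 317 sold [LIFO — newest first]: 268 @ $7 + 49 @ $6 = $2,170
Jun 11, 284 sold [LIFO — newest first]: 284 @ $8 = $2,272
Jun 13, 226 sold [LIFO — newest first]: 226 @ $8 = $1,808
Total COGS = $2,170 + $2,272 + $1,808 = $6,250
Ending inventory: 62 @ $6 + 198 @ $9 + 54 @ $8 + 168 @ $8 = $3,930
Check: goods available $10,180 = COGS $6,250 + ending $3,930

Ending inventory = $3,930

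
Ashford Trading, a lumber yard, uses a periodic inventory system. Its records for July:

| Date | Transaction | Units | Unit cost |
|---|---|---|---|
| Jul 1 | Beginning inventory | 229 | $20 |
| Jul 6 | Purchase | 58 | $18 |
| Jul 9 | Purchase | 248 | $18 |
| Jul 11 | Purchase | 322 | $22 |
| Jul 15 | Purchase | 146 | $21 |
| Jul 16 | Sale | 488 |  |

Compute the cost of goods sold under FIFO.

Jul 16, 488 sold [FIFO — oldest first]: 229 @ $20 + 58 @ $18 + 201 @ $18 = $9,242
Ending inventory: 47 @ $18 + 322 @ $22 + 146 @ $21 = $10,996

COGS = $9,242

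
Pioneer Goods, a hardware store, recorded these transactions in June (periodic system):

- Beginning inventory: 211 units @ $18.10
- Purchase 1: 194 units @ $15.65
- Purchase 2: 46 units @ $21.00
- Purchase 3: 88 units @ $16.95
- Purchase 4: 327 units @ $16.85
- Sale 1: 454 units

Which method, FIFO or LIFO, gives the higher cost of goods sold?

FIFO

FIFO COGS: 211 @ $18.10 + 194 @ $15.65 + 46 @ $21.00 + 3 @ $16.95 = $7,872.05
LIFO COGS: 327 @ $16.85 + 88 @ $16.95 + 39 @ $21.00 = $7,820.55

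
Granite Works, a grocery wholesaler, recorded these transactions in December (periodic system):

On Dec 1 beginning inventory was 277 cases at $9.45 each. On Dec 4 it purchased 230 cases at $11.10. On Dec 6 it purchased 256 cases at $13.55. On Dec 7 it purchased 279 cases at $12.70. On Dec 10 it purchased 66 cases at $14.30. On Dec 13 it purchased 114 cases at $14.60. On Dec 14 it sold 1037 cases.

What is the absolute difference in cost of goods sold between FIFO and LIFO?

$923.45

FIFO COGS: 277 @ $9.45 + 230 @ $11.10 + 256 @ $13.55 + 274 @ $12.70 = $12,119.25
LIFO COGS: 114 @ $14.60 + 66 @ $14.30 + 279 @ $12.70 + 256 @ $13.55 + 230 @ $11.10 + 92 @ $9.45 = $13,042.70
Difference = |$12,119.25 − $13,042.70| = $923.45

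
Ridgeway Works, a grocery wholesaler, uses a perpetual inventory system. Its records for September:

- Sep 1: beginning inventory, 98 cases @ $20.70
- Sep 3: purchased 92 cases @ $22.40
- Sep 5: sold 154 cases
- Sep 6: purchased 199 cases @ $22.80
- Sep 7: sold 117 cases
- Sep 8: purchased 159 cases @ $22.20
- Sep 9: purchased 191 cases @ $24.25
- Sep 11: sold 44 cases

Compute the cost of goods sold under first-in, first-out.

COGS = $6,939.40

Sep 5, 154 sold [FIFO — oldest first]: 98 @ $20.70 + 56 @ $22.40 = $3,283.00
Sep 7, 117 sold [FIFO — oldest first]: 36 @ $22.40 + 81 @ $22.80 = $2,653.20
Sep 11, 44 sold [FIFO — oldest first]: 44 @ $22.80 = $1,003.20
Total COGS = $3,283.00 + $2,653.20 + $1,003.20 = $6,939.40
Ending inventory: 74 @ $22.80 + 159 @ $22.20 + 191 @ $24.25 = $9,848.75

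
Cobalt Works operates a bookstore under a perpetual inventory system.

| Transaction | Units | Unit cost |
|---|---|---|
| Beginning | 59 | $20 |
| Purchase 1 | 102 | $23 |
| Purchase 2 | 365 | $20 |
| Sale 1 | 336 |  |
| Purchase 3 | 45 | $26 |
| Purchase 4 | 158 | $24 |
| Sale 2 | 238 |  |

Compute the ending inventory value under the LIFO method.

Sale 1 (336) [LIFO — newest first]: 336 @ $20 = $6,720
Sale 2 (238) [LIFO — newest first]: 158 @ $24 + 45 @ $26 + 29 @ $20 + 6 @ $23 = $5,680
Total COGS = $6,720 + $5,680 = $12,400
Ending inventory: 59 @ $20 + 96 @ $23 = $3,388
Check: goods available $15,788 = COGS $12,400 + ending $3,388

Ending inventory = $3,388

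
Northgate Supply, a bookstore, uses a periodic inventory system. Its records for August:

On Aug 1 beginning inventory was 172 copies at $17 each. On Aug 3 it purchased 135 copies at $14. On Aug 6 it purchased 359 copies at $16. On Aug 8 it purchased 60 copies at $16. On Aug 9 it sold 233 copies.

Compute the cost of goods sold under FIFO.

Aug 9, 233 sold [FIFO — oldest first]: 172 @ $17 + 61 @ $14 = $3,778
Ending inventory: 74 @ $14 + 359 @ $16 + 60 @ $16 = $7,740
Check: goods available $11,518 = COGS $3,778 + ending $7,740

COGS = $3,778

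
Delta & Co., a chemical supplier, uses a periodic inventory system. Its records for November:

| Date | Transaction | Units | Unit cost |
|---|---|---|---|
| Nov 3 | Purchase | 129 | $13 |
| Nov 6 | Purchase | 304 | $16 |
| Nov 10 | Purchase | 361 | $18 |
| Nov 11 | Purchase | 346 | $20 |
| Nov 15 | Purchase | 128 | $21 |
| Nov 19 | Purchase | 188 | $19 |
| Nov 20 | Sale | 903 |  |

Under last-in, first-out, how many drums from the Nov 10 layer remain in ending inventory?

Nov 20, 903 sold [LIFO — newest first]: 188 @ $19 + 128 @ $21 + 346 @ $20 + 241 @ $18 = $17,518
Ending inventory: 129 @ $13 + 304 @ $16 + 120 @ $18 = $8,701
Check: goods available $26,219 = COGS $17,518 + ending $8,701

120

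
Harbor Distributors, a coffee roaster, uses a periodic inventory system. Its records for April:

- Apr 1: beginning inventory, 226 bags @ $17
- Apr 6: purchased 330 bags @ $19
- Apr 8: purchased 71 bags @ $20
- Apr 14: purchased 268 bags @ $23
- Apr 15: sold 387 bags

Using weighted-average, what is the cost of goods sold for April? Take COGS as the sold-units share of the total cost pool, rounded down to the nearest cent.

COGS = $7,651.78

Apr 15, sell 387: 387/895 × $17,696.00 → $7,651.78
Ending inventory (cost pool remaining) = $10,044.22
Check: goods available $17,696.00 = COGS $7,651.78 + ending $10,044.22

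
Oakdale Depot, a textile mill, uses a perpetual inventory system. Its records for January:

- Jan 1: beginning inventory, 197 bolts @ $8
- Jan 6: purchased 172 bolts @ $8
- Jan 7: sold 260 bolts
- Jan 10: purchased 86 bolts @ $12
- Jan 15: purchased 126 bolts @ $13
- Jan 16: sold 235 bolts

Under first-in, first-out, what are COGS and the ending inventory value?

Jan 7, 260 sold [FIFO — oldest first]: 197 @ $8 + 63 @ $8 = $2,080
Jan 16, 235 sold [FIFO — oldest first]: 109 @ $8 + 86 @ $12 + 40 @ $13 = $2,424
Total COGS = $2,080 + $2,424 = $4,504
Ending inventory: 86 @ $13 = $1,118

COGS = $4,504; ending inventory = $1,118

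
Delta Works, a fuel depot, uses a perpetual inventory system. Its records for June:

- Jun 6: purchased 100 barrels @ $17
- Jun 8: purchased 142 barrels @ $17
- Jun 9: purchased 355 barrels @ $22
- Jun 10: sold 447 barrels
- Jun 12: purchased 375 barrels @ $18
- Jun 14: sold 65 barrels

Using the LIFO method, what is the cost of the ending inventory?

Ending inventory = $8,130

Jun 10, 447 sold [LIFO — newest first]: 355 @ $22 + 92 @ $17 = $9,374
Jun 14, 65 sold [LIFO — newest first]: 65 @ $18 = $1,170
Total COGS = $9,374 + $1,170 = $10,544
Ending inventory: 100 @ $17 + 50 @ $17 + 310 @ $18 = $8,130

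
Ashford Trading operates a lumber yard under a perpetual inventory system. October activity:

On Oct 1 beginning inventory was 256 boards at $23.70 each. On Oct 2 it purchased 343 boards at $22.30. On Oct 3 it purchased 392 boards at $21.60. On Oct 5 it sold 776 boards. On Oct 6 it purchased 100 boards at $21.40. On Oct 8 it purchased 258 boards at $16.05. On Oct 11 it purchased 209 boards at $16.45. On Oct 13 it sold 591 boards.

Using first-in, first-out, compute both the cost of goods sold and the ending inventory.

COGS = $28,760.30; ending inventory = $3,141.95

Oct 5, 776 sold [FIFO — oldest first]: 256 @ $23.70 + 343 @ $22.30 + 177 @ $21.60 = $17,539.30
Oct 13, 591 sold [FIFO — oldest first]: 215 @ $21.60 + 100 @ $21.40 + 258 @ $16.05 + 18 @ $16.45 = $11,221.00
Total COGS = $17,539.30 + $11,221.00 = $28,760.30
Ending inventory: 191 @ $16.45 = $3,141.95
Check: goods available $31,902.25 = COGS $28,760.30 + ending $3,141.95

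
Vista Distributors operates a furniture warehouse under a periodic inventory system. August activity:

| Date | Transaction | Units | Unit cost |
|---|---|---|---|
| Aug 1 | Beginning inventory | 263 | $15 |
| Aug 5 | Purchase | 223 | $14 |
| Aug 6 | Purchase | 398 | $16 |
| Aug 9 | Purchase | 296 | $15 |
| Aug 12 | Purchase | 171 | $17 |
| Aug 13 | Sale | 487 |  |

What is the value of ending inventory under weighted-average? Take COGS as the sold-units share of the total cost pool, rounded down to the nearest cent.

Aug 13, sell 487: 487/1351 × $20,782.00 → $7,491.36
Ending inventory (cost pool remaining) = $13,290.64
Check: goods available $20,782.00 = COGS $7,491.36 + ending $13,290.64

Ending inventory = $13,290.64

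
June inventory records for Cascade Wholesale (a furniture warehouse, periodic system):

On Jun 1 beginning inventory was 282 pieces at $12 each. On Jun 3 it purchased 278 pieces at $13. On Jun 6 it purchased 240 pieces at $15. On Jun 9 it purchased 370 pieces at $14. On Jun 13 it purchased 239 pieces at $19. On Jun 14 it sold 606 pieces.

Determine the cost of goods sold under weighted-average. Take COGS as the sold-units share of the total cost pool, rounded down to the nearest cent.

Jun 14, sell 606: 606/1409 × $20,319.00 → $8,739.04
Ending inventory (cost pool remaining) = $11,579.96

COGS = $8,739.04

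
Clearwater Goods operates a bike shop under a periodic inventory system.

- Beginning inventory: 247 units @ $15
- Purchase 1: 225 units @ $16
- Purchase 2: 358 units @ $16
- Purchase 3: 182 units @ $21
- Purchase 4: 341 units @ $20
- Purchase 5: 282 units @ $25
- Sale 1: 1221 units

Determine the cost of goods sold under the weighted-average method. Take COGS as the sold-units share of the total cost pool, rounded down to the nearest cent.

Sale 1, sell 1221: 1221/1635 × $30,725.00 → $22,945.09
Ending inventory (cost pool remaining) = $7,779.91

COGS = $22,945.09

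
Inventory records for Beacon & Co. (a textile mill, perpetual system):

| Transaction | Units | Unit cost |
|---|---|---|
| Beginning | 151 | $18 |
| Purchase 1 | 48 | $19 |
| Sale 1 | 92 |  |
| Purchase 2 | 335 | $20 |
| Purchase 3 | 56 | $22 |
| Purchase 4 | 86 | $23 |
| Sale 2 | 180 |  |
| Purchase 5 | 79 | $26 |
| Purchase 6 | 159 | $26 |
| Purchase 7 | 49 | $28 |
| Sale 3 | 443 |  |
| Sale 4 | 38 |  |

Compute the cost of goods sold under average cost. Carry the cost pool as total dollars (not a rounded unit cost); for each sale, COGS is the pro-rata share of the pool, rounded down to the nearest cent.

COGS = $16,308.65

After Beginning: 151 on hand, pool $2,718.00 (≈ $18.0000 each)
After Purchase 1: 199 on hand, pool $3,630.00 (≈ $18.2412 each)
Sale 1, sell 92: 92/199 × $3,630.00 → $1,678.19
After Purchase 2: 442 on hand, pool $8,651.81 (≈ $19.5742 each)
After Purchase 3: 498 on hand, pool $9,883.81 (≈ $19.8470 each)
After Purchase 4: 584 on hand, pool $11,861.81 (≈ $20.3113 each)
Sale 2, sell 180: 180/584 × $11,861.81 → $3,656.03
After Purchase 5: 483 on hand, pool $10,259.78 (≈ $21.2418 each)
After Purchase 6: 642 on hand, pool $14,393.78 (≈ $22.4202 each)
After Purchase 7: 691 on hand, pool $15,765.78 (≈ $22.8159 each)
Sale 3, sell 443: 443/691 × $15,765.78 → $10,107.43
Sale 4, sell 38: 38/248 × $5,658.35 → $867.00
Total COGS = $1,678.19 + $3,656.03 + $10,107.43 + $867.00 = $16,308.65
Ending inventory (cost pool remaining) = $4,791.35
Check: goods available $21,100.00 = COGS $16,308.65 + ending $4,791.35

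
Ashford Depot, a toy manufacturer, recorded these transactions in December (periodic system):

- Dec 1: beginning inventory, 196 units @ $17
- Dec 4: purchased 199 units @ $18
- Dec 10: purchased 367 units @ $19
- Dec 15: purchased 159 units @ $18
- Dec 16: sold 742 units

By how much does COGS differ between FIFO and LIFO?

$199

FIFO COGS: 196 @ $17 + 199 @ $18 + 347 @ $19 = $13,507
LIFO COGS: 159 @ $18 + 367 @ $19 + 199 @ $18 + 17 @ $17 = $13,706
Difference = |$13,507 − $13,706| = $199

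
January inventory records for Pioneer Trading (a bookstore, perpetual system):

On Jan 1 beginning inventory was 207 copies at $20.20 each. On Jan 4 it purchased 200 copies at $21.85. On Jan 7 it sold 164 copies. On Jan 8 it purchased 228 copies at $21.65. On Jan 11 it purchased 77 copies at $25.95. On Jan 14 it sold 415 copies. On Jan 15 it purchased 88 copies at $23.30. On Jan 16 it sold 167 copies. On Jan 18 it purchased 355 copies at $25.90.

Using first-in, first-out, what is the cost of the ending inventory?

Ending inventory = $10,452.70

Jan 7, 164 sold [FIFO — oldest first]: 164 @ $20.20 = $3,312.80
Jan 14, 415 sold [FIFO — oldest first]: 43 @ $20.20 + 200 @ $21.85 + 172 @ $21.65 = $8,962.40
Jan 16, 167 sold [FIFO — oldest first]: 56 @ $21.65 + 77 @ $25.95 + 34 @ $23.30 = $4,002.75
Total COGS = $3,312.80 + $8,962.40 + $4,002.75 = $16,277.95
Ending inventory: 54 @ $23.30 + 355 @ $25.90 = $10,452.70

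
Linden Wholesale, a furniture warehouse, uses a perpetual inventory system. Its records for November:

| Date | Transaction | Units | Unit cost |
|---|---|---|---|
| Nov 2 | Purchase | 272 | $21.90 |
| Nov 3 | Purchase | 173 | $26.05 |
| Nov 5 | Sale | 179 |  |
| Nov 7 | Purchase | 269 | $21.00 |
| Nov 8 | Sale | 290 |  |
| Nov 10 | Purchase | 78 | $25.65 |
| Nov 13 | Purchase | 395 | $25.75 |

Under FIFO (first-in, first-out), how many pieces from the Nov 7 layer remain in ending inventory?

245

Nov 5, 179 sold [FIFO — oldest first]: 179 @ $21.90 = $3,920.10
Nov 8, 290 sold [FIFO — oldest first]: 93 @ $21.90 + 173 @ $26.05 + 24 @ $21.00 = $7,047.35
Total COGS = $3,920.10 + $7,047.35 = $10,967.45
Ending inventory: 245 @ $21.00 + 78 @ $25.65 + 395 @ $25.75 = $17,316.95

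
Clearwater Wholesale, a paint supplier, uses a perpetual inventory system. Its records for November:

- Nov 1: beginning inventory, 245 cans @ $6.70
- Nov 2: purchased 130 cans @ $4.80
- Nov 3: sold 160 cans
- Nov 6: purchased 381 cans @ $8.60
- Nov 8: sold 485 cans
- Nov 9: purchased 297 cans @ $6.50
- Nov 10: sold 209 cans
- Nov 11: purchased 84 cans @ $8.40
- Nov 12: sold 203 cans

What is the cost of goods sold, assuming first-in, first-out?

Nov 3, 160 sold [FIFO — oldest first]: 160 @ $6.70 = $1,072.00
Nov 8, 485 sold [FIFO — oldest first]: 85 @ $6.70 + 130 @ $4.80 + 270 @ $8.60 = $3,515.50
Nov 10, 209 sold [FIFO — oldest first]: 111 @ $8.60 + 98 @ $6.50 = $1,591.60
Nov 12, 203 sold [FIFO — oldest first]: 199 @ $6.50 + 4 @ $8.40 = $1,327.10
Total COGS = $1,072.00 + $3,515.50 + $1,591.60 + $1,327.10 = $7,506.20
Ending inventory: 80 @ $8.40 = $672.00

COGS = $7,506.20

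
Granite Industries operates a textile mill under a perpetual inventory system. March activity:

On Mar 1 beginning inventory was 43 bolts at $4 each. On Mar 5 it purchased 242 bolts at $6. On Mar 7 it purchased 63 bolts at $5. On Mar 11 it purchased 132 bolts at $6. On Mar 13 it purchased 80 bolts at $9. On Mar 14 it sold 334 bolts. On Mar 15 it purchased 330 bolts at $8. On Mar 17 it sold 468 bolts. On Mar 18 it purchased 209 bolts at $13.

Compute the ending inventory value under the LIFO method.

Ending inventory = $3,159

Mar 14, 334 sold [LIFO — newest first]: 80 @ $9 + 132 @ $6 + 63 @ $5 + 59 @ $6 = $2,181
Mar 17, 468 sold [LIFO — newest first]: 330 @ $8 + 138 @ $6 = $3,468
Total COGS = $2,181 + $3,468 = $5,649
Ending inventory: 43 @ $4 + 45 @ $6 + 209 @ $13 = $3,159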